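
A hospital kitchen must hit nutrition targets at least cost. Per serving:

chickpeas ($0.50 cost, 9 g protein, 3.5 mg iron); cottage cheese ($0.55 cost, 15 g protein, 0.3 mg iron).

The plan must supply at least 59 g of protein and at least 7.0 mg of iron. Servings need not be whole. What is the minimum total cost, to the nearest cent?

Two binding constraints pin down two serving amounts, so the optimal mix uses at most two foods. The candidates are each food alone (scaled to the tighter of protein/iron) and each pair with both constraints tight.
chickpeas only: max(59/9, 7.0/3.5) = 6.556 servings → $3.28.
cottage cheese only: max(59/15, 7.0/0.3) = 23.33 servings → $12.83.
chickpeas + cottage cheese with both tight: 1.753 servings and 2.882 servings → $2.46.
So the least-cost plan costs $2.46.

$2.46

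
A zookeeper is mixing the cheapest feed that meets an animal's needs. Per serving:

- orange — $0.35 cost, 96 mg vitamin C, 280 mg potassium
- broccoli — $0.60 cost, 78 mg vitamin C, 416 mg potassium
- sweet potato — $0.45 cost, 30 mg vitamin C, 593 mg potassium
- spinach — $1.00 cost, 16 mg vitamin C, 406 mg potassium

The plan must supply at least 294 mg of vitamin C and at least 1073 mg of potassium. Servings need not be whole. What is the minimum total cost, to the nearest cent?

Minimising a linear cost over {vitamin C ≥ 294, potassium ≥ 1073, servings ≥ 0} — the optimum is at a vertex, using one or two foods.
orange only: max(294/96, 1073/280) = 3.832 servings → $1.34.
broccoli only: max(294/78, 1073/416) = 3.769 servings → $2.26.
sweet potato only: max(294/30, 1073/593) = 9.8 servings → $4.41.
spinach only: max(294/16, 1073/406) = 18.38 servings → $18.38.
orange + broccoli with both tight: 2.134 servings and 1.143 servings → $1.43.
orange + sweet potato with both tight: 2.929 servings and 0.4263 servings → $1.22.
orange + spinach with both tight: 2.963 servings and 0.5997 servings → $1.64.
broccoli + sweet potato: intersection lies outside the first quadrant.
broccoli + spinach with both targets exact would need a negative amount; discard.
sweet potato + spinach: intersection lies outside the first quadrant.
Cheapest feasible corner: $1.22.

$1.22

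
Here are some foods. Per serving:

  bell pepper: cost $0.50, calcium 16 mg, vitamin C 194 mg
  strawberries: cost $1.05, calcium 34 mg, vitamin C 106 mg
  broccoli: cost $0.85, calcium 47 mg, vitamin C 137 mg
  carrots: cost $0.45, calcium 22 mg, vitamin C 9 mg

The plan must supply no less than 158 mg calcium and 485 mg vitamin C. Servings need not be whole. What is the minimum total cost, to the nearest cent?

Compare the cost at each extreme point of the feasible region.
bell pepper only: max(158/16, 485/194) = 9.875 servings → $4.94.
strawberries only: max(158/34, 485/106) = 4.647 servings → $4.88.
broccoli only: max(158/47, 485/137) = 3.54 servings → $3.01.
carrots only: max(158/22, 485/9) = 53.89 servings → $24.25.
bell pepper + strawberries: intersection lies outside the first quadrant.
bell pepper + broccoli with both tight: 0.1659 servings and 3.305 servings → $2.89.
bell pepper + carrots with both tight: 2.242 servings and 5.551 servings → $3.62.
strawberries + broccoli with both tight: 3.546 servings and 0.7963 servings → $4.40.
strawberries + carrots with both tight: 4.565 servings and 0.1273 servings → $4.85.
broccoli + carrots: intersection lies outside the first quadrant.
So the least-cost plan costs $2.89.

$2.89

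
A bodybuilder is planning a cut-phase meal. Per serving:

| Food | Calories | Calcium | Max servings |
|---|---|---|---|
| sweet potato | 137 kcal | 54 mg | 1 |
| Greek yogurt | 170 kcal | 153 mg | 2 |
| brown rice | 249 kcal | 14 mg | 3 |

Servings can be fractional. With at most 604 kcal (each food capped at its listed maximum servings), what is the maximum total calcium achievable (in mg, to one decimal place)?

Calcium per kcal: Greek yogurt 0.9, sweet potato 0.3942, brown rice 0.05622.
Take 2 servings of Greek yogurt: uses 340 kcal, +306.0 mg calcium (running total 306.0 mg).
Take 1 serving of sweet potato: uses 137 kcal, +54.0 mg calcium (running total 360.0 mg).
Take 0.51 servings of brown rice: uses 127 kcal, +7.1 mg calcium (running total 367.1 mg).
Filling greedily by calcium-per-kcal is optimal for one linear limit, giving 367.1 mg.

367.1 mg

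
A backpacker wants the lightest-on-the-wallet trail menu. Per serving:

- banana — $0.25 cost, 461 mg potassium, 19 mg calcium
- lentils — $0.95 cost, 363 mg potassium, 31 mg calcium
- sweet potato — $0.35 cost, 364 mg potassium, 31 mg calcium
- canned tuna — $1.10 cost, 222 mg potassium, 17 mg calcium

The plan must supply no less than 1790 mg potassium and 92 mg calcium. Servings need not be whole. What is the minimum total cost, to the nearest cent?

$1.14

This is a tiny linear program; its minimum lies at a vertex of the feasible set. List the vertices and price them.
banana only: max(1790/461, 92/19) = 4.842 servings → $1.21.
lentils only: max(1790/363, 92/31) = 4.931 servings → $4.68.
sweet potato only: max(1790/364, 92/31) = 4.918 servings → $1.72.
canned tuna only: max(1790/222, 92/17) = 8.063 servings → $8.87.
banana + lentils with both tight: 2.988 servings and 1.136 servings → $1.83.
banana + sweet potato with both tight: 2.983 servings and 1.139 servings → $1.14.
banana + canned tuna with both tight: 2.765 servings and 2.322 servings → $3.25.
lentils + sweet potato with both targets exact would need a negative amount; discard.
lentils + canned tuna: the both-tight solution has a negative serving — not a feasible corner.
sweet potato + canned tuna with both targets exact would need a negative amount; discard.
The minimum over all feasible corners is $1.14.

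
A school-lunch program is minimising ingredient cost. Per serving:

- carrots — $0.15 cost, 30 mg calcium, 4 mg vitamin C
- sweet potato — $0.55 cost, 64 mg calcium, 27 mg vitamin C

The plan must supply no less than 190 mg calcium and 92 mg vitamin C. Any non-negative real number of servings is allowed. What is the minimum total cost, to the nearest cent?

Two binding constraints pin down two serving amounts, so the optimal mix uses at most two foods. The candidates are each food alone (scaled to the tighter of calcium/vitamin C) and each pair with both constraints tight.
carrots only: max(190/30, 92/4) = 23 servings → $3.45.
sweet potato only: max(190/64, 92/27) = 3.407 servings → $1.87.
carrots + sweet potato: intersection lies outside the first quadrant.
So the least-cost plan costs $1.87.

$1.87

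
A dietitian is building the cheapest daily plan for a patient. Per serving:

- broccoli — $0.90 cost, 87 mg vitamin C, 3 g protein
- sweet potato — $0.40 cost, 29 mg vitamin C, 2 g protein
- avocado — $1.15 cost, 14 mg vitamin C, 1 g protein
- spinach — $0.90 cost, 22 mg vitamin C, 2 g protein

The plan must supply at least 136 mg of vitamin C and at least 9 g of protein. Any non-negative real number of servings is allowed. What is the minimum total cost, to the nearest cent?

$1.84

This is a tiny linear program; its minimum lies at a vertex of the feasible set. List the vertices and price them.
broccoli only: max(136/87, 9/3) = 3 servings → $2.70.
sweet potato only: max(136/29, 9/2) = 4.69 servings → $1.88.
avocado only: max(136/14, 9/1) = 9.714 servings → $11.17.
spinach only: max(136/22, 9/2) = 6.182 servings → $5.56.
broccoli + sweet potato with both tight: 0.1264 servings and 4.31 servings → $1.84.
broccoli + avocado with both tight: 0.2222 servings and 8.333 servings → $9.78.
broccoli + spinach with both tight: 0.6852 servings and 3.472 servings → $3.74.
sweet potato + avocado: intersection lies outside the first quadrant.
sweet potato + spinach with both targets exact would need a negative amount; discard.
avocado + spinach: intersection lies outside the first quadrant.
Cheapest feasible corner: $1.84.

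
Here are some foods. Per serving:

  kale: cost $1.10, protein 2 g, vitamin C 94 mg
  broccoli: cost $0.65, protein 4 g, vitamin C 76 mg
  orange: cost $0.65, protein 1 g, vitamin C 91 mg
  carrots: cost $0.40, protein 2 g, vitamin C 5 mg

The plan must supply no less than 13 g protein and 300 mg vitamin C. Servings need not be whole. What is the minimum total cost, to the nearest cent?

$2.47

With two linear requirements the optimum uses one or two foods; enumerate the corners.
kale only: max(13/2, 300/94) = 6.5 servings → $7.15.
broccoli only: max(13/4, 300/76) = 3.947 servings → $2.57.
orange only: max(13/1, 300/91) = 13 servings → $8.45.
carrots only: max(13/2, 300/5) = 60 servings → $24.00.
kale + broccoli with both tight: 0.9464 servings and 2.777 servings → $2.85.
kale + orange: the both-tight solution has a negative serving — not a feasible corner.
kale + carrots with both tight: 3.006 servings and 3.494 servings → $4.70.
broccoli + orange with both tight: 3.066 servings and 0.7361 servings → $2.47.
broccoli + carrots: the both-tight solution has a negative serving — not a feasible corner.
orange + carrots with both tight: 3.023 servings and 4.989 servings → $3.96.
Cheapest feasible corner: $2.47.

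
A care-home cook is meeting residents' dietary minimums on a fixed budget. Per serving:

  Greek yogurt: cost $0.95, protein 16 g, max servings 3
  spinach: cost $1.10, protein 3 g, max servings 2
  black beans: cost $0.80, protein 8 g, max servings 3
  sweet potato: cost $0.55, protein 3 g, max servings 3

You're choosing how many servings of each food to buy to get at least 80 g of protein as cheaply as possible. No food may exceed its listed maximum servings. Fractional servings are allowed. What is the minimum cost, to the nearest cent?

Cost per g of protein: Greek yogurt $0.0594, black beans $0.1000, sweet potato $0.1833, spinach $0.3667.
Take 3 servings of Greek yogurt: +48.0 g protein for $2.85 (total $2.85, still need 32.0 g).
Take 3 servings of black beans: +24.0 g protein for $2.40 (total $5.25, still need 8.0 g).
Take 2.667 servings of sweet potato: +8.0 g protein for $1.47 (total $6.72, still need 0.0 g).
Greedy by cheapest-per-g is optimal for a single linear constraint, so the minimum cost is $6.72.

$6.72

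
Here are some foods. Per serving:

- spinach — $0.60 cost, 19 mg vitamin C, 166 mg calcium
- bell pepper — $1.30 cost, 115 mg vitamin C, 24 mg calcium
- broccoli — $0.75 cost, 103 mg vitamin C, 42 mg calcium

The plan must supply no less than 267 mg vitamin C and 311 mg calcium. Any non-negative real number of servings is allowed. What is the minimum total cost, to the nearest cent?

$2.53

The cheapest plan sits at a corner of the feasible region — with two constraints it uses at most two foods.
spinach only: max(267/19, 311/166) = 14.05 servings → $8.43.
bell pepper only: max(267/115, 311/24) = 12.96 servings → $16.85.
broccoli only: max(267/103, 311/42) = 7.405 servings → $5.55.
spinach + bell pepper with both tight: 1.575 servings and 2.061 servings → $3.63.
spinach + broccoli with both tight: 1.277 servings and 2.357 servings → $2.53.
bell pepper + broccoli: intersection lies outside the first quadrant.
Cheapest feasible corner: $2.53.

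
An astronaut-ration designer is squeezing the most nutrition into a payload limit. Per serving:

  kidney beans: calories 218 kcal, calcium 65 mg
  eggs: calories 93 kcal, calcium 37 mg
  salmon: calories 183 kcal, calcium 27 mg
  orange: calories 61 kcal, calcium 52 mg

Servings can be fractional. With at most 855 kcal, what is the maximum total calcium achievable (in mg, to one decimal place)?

Calcium per kcal: orange 0.8525, eggs 0.3978, kidney beans 0.2982, salmon 0.1475.
With no serving limits, spend the whole calories allowance on orange: 855 kcal / 61 kcal × 52 mg = 728.9 mg.

728.9 mg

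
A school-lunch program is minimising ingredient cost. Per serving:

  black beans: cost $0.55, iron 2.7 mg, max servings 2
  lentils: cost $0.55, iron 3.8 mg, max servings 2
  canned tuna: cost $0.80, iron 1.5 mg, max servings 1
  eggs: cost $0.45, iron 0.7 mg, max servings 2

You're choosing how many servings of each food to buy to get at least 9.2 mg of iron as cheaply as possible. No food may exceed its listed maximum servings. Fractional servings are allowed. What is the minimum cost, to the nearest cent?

Cost per mg of iron: lentils $0.1447, black beans $0.2037, canned tuna $0.5333, eggs $0.6429.
Take 2 servings of lentils: +7.6 mg iron for $1.10 (total $1.10, still need 1.6 mg).
Take 0.5926 servings of black beans: +1.6 mg iron for $0.33 (total $1.43, still need 0.0 mg).
Filling from the cheapest source first is optimal under one linear minimum: $1.43.

$1.43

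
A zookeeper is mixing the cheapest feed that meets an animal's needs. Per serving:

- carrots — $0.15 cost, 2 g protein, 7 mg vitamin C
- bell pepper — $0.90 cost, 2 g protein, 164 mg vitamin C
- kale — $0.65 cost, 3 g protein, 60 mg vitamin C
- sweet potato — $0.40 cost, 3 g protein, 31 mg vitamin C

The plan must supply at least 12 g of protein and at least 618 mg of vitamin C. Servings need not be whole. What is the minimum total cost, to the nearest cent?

$3.65

Minimising a linear cost over {protein ≥ 12, vitamin C ≥ 618, servings ≥ 0} — the optimum is at a vertex, using one or two foods.
carrots only: max(12/2, 618/7) = 88.29 servings → $13.24.
bell pepper only: max(12/2, 618/164) = 6 servings → $5.40.
kale only: max(12/3, 618/60) = 10.3 servings → $6.70.
sweet potato only: max(12/3, 618/31) = 19.94 servings → $7.97.
carrots + bell pepper with both tight: 2.331 servings and 3.669 servings → $3.65.
carrots + kale with both targets exact would need a negative amount; discard.
carrots + sweet potato with both targets exact would need a negative amount; discard.
bell pepper + kale with both tight: 3.048 servings and 1.968 servings → $4.02.
bell pepper + sweet potato with both tight: 3.447 servings and 1.702 servings → $3.78.
kale + sweet potato: intersection lies outside the first quadrant.
Cheapest feasible corner: $3.65.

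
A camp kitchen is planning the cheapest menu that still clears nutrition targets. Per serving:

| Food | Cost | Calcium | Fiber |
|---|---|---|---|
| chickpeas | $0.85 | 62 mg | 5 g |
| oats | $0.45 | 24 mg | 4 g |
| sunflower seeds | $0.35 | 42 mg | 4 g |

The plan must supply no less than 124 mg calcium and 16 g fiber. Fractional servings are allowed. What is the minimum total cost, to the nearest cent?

Two binding constraints pin down two serving amounts, so the optimal mix uses at most two foods. The candidates are each food alone (scaled to the tighter of calcium/fiber) and each pair with both constraints tight.
chickpeas only: max(124/62, 16/5) = 3.2 servings → $2.72.
oats only: max(124/24, 16/4) = 5.167 servings → $2.33.
sunflower seeds only: max(124/42, 16/4) = 4 servings → $1.40.
chickpeas + oats with both tight: 0.875 servings and 2.906 servings → $2.05.
chickpeas + sunflower seeds with both targets exact would need a negative amount; discard.
oats + sunflower seeds with both tight: 2.444 servings and 1.556 servings → $1.64.
The minimum over all feasible corners is $1.40.

$1.40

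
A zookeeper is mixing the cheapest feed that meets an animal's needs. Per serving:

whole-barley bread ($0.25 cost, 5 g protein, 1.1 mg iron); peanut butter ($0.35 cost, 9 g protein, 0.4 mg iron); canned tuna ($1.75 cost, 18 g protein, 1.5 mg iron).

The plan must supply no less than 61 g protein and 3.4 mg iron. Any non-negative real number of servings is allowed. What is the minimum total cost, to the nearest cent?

$2.42

At the optimum either one food covers both requirements or two foods hit both targets exactly; no other combination can be cheaper.
whole-barley bread only: max(61/5, 3.4/1.1) = 12.2 servings → $3.05.
peanut butter only: max(61/9, 3.4/0.4) = 8.5 servings → $2.98.
canned tuna only: max(61/18, 3.4/1.5) = 3.389 servings → $5.93.
whole-barley bread + peanut butter with both tight: 0.7848 servings and 6.342 servings → $2.42.
whole-barley bread + canned tuna: the both-tight solution has a negative serving — not a feasible corner.
peanut butter + canned tuna with both tight: 4.81 servings and 0.9841 servings → $3.41.
So the least-cost plan costs $2.42.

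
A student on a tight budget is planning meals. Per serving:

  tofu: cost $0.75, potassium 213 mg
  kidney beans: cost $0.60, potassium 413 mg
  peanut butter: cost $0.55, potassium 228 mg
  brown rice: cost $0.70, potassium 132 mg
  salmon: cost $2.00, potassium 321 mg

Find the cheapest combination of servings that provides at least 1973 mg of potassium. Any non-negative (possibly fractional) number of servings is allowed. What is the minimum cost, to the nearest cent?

$2.87

Cost per mg of potassium: kidney beans $0.0015, peanut butter $0.0024, tofu $0.0035, brown rice $0.0053, salmon $0.0062.
With no serving limits, use only kidney beans: 1973 mg / 413 mg = 4.777 servings × $0.60 = $2.87.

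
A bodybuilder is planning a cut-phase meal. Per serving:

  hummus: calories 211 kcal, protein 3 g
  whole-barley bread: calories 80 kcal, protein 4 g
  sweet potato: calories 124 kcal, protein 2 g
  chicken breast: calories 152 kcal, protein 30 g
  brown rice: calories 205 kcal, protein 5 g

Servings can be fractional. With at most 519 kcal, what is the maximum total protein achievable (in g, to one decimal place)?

Protein per kcal: chicken breast 0.1974, whole-barley bread 0.05, brown rice 0.02439, sweet potato 0.01613, hummus 0.01422.
With no serving limits, spend the whole calories allowance on chicken breast: 519 kcal / 152 kcal × 30 g = 102.4 g.

102.4 g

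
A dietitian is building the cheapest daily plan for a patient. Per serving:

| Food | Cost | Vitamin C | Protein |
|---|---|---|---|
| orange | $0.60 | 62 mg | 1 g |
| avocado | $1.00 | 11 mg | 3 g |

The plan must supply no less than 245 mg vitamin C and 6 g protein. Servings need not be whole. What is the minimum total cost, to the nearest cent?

$3.02

Check every corner: each single food scaled to meet both minima, and each pair solved so both constraints bind.
orange only: max(245/62, 6/1) = 6 servings → $3.60.
avocado only: max(245/11, 6/3) = 22.27 servings → $22.27.
orange + avocado with both tight: 3.823 servings and 0.7257 servings → $3.02.
Cheapest feasible corner: $3.02.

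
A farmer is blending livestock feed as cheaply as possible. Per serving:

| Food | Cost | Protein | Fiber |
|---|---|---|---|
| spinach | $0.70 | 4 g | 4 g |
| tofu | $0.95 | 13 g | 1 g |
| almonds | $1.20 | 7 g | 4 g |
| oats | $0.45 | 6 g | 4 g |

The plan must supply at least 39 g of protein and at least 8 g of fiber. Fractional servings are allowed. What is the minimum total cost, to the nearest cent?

$2.87

spinach only: max(39/4, 8/4) = 9.75 servings → $6.83.
tofu only: max(39/13, 8/1) = 8 servings → $7.60.
almonds only: max(39/7, 8/4) = 5.571 servings → $6.69.
oats only: max(39/6, 8/4) = 6.5 servings → $2.92.
spinach + tofu with both tight: 1.354 servings and 2.583 servings → $3.40.
spinach + almonds with both targets exact would need a negative amount; discard.
spinach + oats with both targets exact would need a negative amount; discard.
tofu + almonds with both tight: 2.222 servings and 1.444 servings → $3.84.
tofu + oats with both tight: 2.348 servings and 1.413 servings → $2.87.
almonds + oats with both targets exact would need a negative amount; discard.
The minimum over all feasible corners is $2.87.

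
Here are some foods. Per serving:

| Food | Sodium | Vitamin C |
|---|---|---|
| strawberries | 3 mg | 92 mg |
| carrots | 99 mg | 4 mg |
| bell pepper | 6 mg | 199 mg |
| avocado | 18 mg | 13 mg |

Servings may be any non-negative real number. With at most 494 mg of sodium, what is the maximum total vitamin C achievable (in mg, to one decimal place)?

16384.3 mg

Vitamin C per mg sodium: bell pepper 33.17, strawberries 30.67, avocado 0.7222, carrots 0.0404.
With no serving limits, spend the whole sodium allowance on bell pepper: 494 mg / 6 mg × 199 mg = 16384.3 mg.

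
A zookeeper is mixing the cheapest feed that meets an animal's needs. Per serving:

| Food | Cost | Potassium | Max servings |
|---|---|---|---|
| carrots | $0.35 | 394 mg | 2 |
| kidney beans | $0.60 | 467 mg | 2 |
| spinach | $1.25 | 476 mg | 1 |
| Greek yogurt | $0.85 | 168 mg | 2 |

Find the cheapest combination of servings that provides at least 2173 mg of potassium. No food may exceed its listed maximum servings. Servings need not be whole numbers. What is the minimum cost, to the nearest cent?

Cost per mg of potassium: carrots $0.0009, kidney beans $0.0013, spinach $0.0026, Greek yogurt $0.0051.
Take 2 servings of carrots: +788.0 mg potassium for $0.70 (total $0.70, still need 1385.0 mg).
Take 2 servings of kidney beans: +934.0 mg potassium for $1.20 (total $1.90, still need 451.0 mg).
Take 0.9475 servings of spinach: +451.0 mg potassium for $1.18 (total $3.08, still need 0.0 mg).
Filling from the cheapest source first is optimal under one linear minimum: $3.08.

$3.08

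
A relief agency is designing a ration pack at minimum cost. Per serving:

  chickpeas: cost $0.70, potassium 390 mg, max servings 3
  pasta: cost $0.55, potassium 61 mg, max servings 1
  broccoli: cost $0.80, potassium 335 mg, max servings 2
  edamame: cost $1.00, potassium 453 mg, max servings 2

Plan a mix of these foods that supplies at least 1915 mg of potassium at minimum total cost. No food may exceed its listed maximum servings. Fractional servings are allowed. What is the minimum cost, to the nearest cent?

$3.74

Cost per mg of potassium: chickpeas $0.0018, edamame $0.0022, broccoli $0.0024, pasta $0.0090.
Take 3 servings of chickpeas: +1170.0 mg potassium for $2.10 (total $2.10, still need 745.0 mg).
Take 1.645 servings of edamame: +745.0 mg potassium for $1.64 (total $3.74, still need 0.0 mg).
Greedy by cheapest-per-mg is optimal for a single linear constraint, so the minimum cost is $3.74.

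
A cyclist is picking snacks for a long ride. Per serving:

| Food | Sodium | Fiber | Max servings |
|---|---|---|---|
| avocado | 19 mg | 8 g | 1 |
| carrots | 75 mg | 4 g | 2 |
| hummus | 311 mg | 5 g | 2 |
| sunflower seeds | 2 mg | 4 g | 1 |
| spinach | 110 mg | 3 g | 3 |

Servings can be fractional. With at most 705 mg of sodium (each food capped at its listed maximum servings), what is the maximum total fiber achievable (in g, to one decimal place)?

Fiber per mg sodium: sunflower seeds 2, avocado 0.4211, carrots 0.05333, spinach 0.02727, hummus 0.01608.
Take 1 serving of sunflower seeds: uses 2 mg sodium, +4.0 g fiber (running total 4.0 g).
Take 1 serving of avocado: uses 19 mg sodium, +8.0 g fiber (running total 12.0 g).
Take 2 servings of carrots: uses 150 mg sodium, +8.0 g fiber (running total 20.0 g).
Take 3 servings of spinach: uses 330 mg sodium, +9.0 g fiber (running total 29.0 g).
Take 0.6559 servings of hummus: uses 204 mg sodium, +3.3 g fiber (running total 32.3 g).
Filling greedily by fiber-per-mg sodium is optimal for one linear limit, giving 32.3 g.

32.3 g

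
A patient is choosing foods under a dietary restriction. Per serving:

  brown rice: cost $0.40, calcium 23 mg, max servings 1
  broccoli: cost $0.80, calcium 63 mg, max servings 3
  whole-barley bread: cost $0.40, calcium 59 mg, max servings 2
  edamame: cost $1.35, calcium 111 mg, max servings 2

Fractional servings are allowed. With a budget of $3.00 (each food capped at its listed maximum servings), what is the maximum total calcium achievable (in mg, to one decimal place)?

298.9 mg

Calcium per dollar: whole-barley bread 147.5, edamame 82.22, broccoli 78.75, brown rice 57.5.
Take 2 servings of whole-barley bread: spends $0.80, +118.0 mg calcium (running total 118.0 mg).
Take 1.63 servings of edamame: spends $2.20, +180.9 mg calcium (running total 298.9 mg).
Greedy by best ratio exhausts the cost allowance optimally: 298.9 mg.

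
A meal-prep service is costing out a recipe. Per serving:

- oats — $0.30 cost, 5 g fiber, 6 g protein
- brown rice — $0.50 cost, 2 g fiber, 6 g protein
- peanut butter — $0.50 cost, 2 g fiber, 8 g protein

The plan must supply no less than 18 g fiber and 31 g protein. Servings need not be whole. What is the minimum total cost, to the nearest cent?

This is a tiny linear program; its minimum lies at a vertex of the feasible set. List the vertices and price them.
oats only: max(18/5, 31/6) = 5.167 servings → $1.55.
brown rice only: max(18/2, 31/6) = 9 servings → $4.50.
peanut butter only: max(18/2, 31/8) = 9 servings → $4.50.
oats + brown rice with both tight: 2.556 servings and 2.611 servings → $2.07.
oats + peanut butter with both tight: 2.929 servings and 1.679 servings → $1.72.
brown rice + peanut butter: the both-tight solution has a negative serving — not a feasible corner.
The minimum over all feasible corners is $1.55.

$1.55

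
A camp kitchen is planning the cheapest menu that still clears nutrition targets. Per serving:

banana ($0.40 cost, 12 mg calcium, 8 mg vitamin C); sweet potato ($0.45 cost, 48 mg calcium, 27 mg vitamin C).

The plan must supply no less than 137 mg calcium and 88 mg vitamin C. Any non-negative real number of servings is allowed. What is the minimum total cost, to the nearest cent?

This is a tiny linear program; its minimum lies at a vertex of the feasible set. List the vertices and price them.
banana only: max(137/12, 88/8) = 11.42 servings → $4.57.
sweet potato only: max(137/48, 88/27) = 3.259 servings → $1.47.
banana + sweet potato with both tight: 8.75 servings and 0.6667 servings → $3.80.
The minimum over all feasible corners is $1.47.

$1.47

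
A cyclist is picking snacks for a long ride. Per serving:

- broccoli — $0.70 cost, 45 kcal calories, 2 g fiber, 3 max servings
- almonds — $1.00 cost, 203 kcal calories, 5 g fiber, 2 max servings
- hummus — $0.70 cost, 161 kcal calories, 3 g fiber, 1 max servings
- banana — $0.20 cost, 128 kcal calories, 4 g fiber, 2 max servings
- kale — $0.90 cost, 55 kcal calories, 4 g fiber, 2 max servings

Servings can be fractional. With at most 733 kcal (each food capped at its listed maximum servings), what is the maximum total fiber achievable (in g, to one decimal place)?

27.7 g

Fiber per kcal: kale 0.07273, broccoli 0.04444, banana 0.03125, almonds 0.02463, hummus 0.01863.
Take 2 servings of kale: uses 110 kcal, +8.0 g fiber (running total 8.0 g).
Take 3 servings of broccoli: uses 135 kcal, +6.0 g fiber (running total 14.0 g).
Take 2 servings of banana: uses 256 kcal, +8.0 g fiber (running total 22.0 g).
Take 1.143 servings of almonds: uses 232 kcal, +5.7 g fiber (running total 27.7 g).
Filling greedily by fiber-per-kcal is optimal for one linear limit, giving 27.7 g.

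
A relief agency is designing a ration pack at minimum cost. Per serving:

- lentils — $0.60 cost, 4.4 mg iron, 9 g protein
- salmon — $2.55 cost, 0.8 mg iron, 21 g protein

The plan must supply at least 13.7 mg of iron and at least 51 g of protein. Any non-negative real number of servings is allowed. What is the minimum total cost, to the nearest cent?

This is a tiny linear program; its minimum lies at a vertex of the feasible set. List the vertices and price them.
lentils only: max(13.7/4.4, 51/9) = 5.667 servings → $3.40.
salmon only: max(13.7/0.8, 51/21) = 17.12 servings → $43.67.
lentils + salmon with both tight: 2.898 servings and 1.187 servings → $4.76.
Cheapest feasible corner: $3.40.

$3.40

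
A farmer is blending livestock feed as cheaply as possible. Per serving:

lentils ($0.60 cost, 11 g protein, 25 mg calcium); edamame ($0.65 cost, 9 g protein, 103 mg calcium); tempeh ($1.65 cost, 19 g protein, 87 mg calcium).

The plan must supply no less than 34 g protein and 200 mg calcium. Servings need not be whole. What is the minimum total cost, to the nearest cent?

$2.09

An LP optimum is at a vertex; with two nutrient constraints at most two foods are used. Check each candidate.
lentils only: max(34/11, 200/25) = 8 servings → $4.80.
edamame only: max(34/9, 200/103) = 3.778 servings → $2.46.
tempeh only: max(34/19, 200/87) = 2.299 servings → $3.79.
lentils + edamame with both tight: 1.874 servings and 1.487 servings → $2.09.
lentils + tempeh: the both-tight solution has a negative serving — not a feasible corner.
edamame + tempeh with both tight: 0.7172 servings and 1.45 servings → $2.86.
Cheapest feasible corner: $2.09.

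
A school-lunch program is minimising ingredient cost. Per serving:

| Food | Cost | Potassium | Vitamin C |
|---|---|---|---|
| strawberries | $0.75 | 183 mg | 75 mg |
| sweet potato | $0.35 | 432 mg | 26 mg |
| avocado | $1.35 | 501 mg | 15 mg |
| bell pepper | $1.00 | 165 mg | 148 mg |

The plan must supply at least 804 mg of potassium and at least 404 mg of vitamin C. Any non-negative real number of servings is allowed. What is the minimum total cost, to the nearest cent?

Compare the cost at each extreme point of the feasible region.
strawberries only: max(804/183, 404/75) = 5.387 servings → $4.04.
sweet potato only: max(804/432, 404/26) = 15.54 servings → $5.44.
avocado only: max(804/501, 404/15) = 26.93 servings → $36.36.
bell pepper only: max(804/165, 404/148) = 4.873 servings → $4.87.
strawberries + sweet potato with both targets exact would need a negative amount; discard.
strawberries + avocado: intersection lies outside the first quadrant.
strawberries + bell pepper with both tight: 3.558 servings and 0.9268 servings → $3.60.
sweet potato + avocado: the both-tight solution has a negative serving — not a feasible corner.
sweet potato + bell pepper with both tight: 0.8774 servings and 2.576 servings → $2.88.
avocado + bell pepper with both tight: 0.7301 servings and 2.656 servings → $3.64.
The minimum over all feasible corners is $2.88.

$2.88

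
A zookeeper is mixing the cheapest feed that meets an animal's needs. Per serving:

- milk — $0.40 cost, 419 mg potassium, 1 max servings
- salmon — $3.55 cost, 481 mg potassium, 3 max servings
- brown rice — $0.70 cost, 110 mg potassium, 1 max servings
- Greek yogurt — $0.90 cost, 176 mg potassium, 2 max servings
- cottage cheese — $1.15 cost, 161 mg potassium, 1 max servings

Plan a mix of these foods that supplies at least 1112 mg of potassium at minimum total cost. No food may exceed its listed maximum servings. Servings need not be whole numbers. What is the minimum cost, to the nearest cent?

Cost per mg of potassium: milk $0.0010, Greek yogurt $0.0051, brown rice $0.0064, cottage cheese $0.0071, salmon $0.0074.
Take 1 serving of milk: +419.0 mg potassium for $0.40 (total $0.40, still need 693.0 mg).
Take 2 servings of Greek yogurt: +352.0 mg potassium for $1.80 (total $2.20, still need 341.0 mg).
Take 1 serving of brown rice: +110.0 mg potassium for $0.70 (total $2.90, still need 231.0 mg).
Take 1 serving of cottage cheese: +161.0 mg potassium for $1.15 (total $4.05, still need 70.0 mg).
Take 0.1455 servings of salmon: +70.0 mg potassium for $0.52 (total $4.57, still need 0.0 mg).
Filling from the cheapest source first is optimal under one linear minimum: $4.57.

$4.57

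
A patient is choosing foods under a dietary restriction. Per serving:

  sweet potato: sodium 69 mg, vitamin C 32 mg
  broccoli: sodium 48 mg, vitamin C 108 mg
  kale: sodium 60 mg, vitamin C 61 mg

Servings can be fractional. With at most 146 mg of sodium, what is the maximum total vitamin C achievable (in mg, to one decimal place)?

Vitamin C per mg sodium: broccoli 2.25, kale 1.017, sweet potato 0.4638.
With no serving limits, spend the whole sodium allowance on broccoli: 146 mg / 48 mg × 108 mg = 328.5 mg.

328.5 mg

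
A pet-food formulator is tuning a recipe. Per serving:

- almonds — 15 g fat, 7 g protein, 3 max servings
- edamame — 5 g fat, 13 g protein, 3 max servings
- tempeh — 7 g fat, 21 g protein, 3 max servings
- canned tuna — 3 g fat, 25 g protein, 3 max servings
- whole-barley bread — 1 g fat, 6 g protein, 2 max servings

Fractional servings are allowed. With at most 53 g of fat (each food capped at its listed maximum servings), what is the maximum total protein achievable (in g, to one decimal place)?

191.8 g

Protein per g fat: canned tuna 8.333, whole-barley bread 6, tempeh 3, edamame 2.6, almonds 0.4667.
Take 3 servings of canned tuna: uses 9 g fat, +75.0 g protein (running total 75.0 g).
Take 2 servings of whole-barley bread: uses 2 g fat, +12.0 g protein (running total 87.0 g).
Take 3 servings of tempeh: uses 21 g fat, +63.0 g protein (running total 150.0 g).
Take 3 servings of edamame: uses 15 g fat, +39.0 g protein (running total 189.0 g).
Take 0.4 servings of almonds: uses 6 g fat, +2.8 g protein (running total 191.8 g).
Greedy by best ratio exhausts the fat allowance optimally: 191.8 g.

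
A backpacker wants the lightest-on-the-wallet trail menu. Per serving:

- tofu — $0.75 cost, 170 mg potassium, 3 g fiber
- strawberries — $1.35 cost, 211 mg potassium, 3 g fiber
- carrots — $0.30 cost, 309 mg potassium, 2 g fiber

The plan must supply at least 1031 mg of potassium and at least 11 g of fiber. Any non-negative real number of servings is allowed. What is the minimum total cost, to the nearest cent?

$1.65

At the optimum either one food covers both requirements or two foods hit both targets exactly; no other combination can be cheaper.
tofu only: max(1031/170, 11/3) = 6.065 servings → $4.55.
strawberries only: max(1031/211, 11/3) = 4.886 servings → $6.60.
carrots only: max(1031/309, 11/2) = 5.5 servings → $1.65.
tofu + strawberries with both targets exact would need a negative amount; discard.
tofu + carrots with both tight: 2.278 servings and 2.083 servings → $2.33.
strawberries + carrots with both tight: 2.648 servings and 1.529 servings → $4.03.
Cheapest feasible corner: $1.65.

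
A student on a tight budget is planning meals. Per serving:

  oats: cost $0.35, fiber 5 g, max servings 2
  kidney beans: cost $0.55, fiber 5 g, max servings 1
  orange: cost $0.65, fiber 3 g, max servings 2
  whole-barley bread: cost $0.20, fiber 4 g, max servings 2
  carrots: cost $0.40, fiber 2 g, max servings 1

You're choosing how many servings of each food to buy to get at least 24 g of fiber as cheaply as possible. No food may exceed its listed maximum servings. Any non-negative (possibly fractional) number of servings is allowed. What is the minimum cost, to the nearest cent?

Cost per g of fiber: whole-barley bread $0.0500, oats $0.0700, kidney beans $0.1100, carrots $0.2000, orange $0.2167.
Take 2 servings of whole-barley bread: +8.0 g fiber for $0.40 (total $0.40, still need 16.0 g).
Take 2 servings of oats: +10.0 g fiber for $0.70 (total $1.10, still need 6.0 g).
Take 1 serving of kidney beans: +5.0 g fiber for $0.55 (total $1.65, still need 1.0 g).
Take 0.5 servings of carrots: +1.0 g fiber for $0.20 (total $1.85, still need 0.0 g).
Filling from the cheapest source first is optimal under one linear minimum: $1.85.

$1.85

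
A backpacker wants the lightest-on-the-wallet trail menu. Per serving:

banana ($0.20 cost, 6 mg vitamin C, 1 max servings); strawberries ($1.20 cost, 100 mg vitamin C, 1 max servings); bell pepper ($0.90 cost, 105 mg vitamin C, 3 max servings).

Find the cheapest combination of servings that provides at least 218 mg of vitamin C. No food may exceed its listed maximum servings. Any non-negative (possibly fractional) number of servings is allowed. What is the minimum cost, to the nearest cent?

Cost per mg of vitamin C: bell pepper $0.0086, strawberries $0.0120, banana $0.0333.
Take 2.076 servings of bell pepper: +218.0 mg vitamin C for $1.87 (total $1.87, still need 0.0 mg).
Filling from the cheapest source first is optimal under one linear minimum: $1.87.

$1.87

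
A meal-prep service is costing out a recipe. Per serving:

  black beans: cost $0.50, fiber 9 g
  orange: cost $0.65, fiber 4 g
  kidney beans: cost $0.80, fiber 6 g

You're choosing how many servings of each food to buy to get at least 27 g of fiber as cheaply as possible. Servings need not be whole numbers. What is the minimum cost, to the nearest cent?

$1.50

Cost per g of fiber: black beans $0.0556, kidney beans $0.1333, orange $0.1625.
With no serving limits, use only black beans: 27 g / 9 g = 3 servings × $0.50 = $1.50.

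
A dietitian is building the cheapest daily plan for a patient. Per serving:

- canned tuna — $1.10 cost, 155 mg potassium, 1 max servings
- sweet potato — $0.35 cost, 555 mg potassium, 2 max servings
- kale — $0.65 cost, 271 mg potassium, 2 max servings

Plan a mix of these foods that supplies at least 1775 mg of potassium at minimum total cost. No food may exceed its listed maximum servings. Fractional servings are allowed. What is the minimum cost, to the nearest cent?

$2.87

Cost per mg of potassium: sweet potato $0.0006, kale $0.0024, canned tuna $0.0071.
Take 2 servings of sweet potato: +1110.0 mg potassium for $0.70 (total $0.70, still need 665.0 mg).
Take 2 servings of kale: +542.0 mg potassium for $1.30 (total $2.00, still need 123.0 mg).
Take 0.7935 servings of canned tuna: +123.0 mg potassium for $0.87 (total $2.87, still need 0.0 mg).
Greedy by cheapest-per-mg is optimal for a single linear constraint, so the minimum cost is $2.87.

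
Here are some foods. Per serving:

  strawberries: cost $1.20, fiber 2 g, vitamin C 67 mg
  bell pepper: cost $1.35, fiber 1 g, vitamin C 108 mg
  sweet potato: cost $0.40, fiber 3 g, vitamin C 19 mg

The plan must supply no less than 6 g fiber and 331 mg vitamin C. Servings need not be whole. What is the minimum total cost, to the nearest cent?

$4.31

For a min-cost LP with two ≥-constraints, a basic feasible solution has at most two positive variables.
strawberries only: max(6/2, 331/67) = 4.94 servings → $5.93.
bell pepper only: max(6/1, 331/108) = 6 servings → $8.10.
sweet potato only: max(6/3, 331/19) = 17.42 servings → $6.97.
strawberries + bell pepper with both tight: 2.128 servings and 1.745 servings → $4.91.
strawberries + sweet potato: intersection lies outside the first quadrant.
bell pepper + sweet potato with both tight: 2.882 servings and 1.039 servings → $4.31.
So the least-cost plan costs $4.31.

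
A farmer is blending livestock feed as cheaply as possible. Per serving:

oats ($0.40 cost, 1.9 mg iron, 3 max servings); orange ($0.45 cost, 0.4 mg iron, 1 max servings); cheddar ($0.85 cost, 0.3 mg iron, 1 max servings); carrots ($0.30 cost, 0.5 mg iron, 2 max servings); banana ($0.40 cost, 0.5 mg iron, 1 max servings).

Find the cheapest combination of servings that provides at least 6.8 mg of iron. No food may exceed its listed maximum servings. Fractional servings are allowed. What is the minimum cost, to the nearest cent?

Cost per mg of iron: oats $0.2105, carrots $0.6000, banana $0.8000, orange $1.1250, cheddar $2.8333.
Take 3 servings of oats: +5.7 mg iron for $1.20 (total $1.20, still need 1.1 mg).
Take 2 servings of carrots: +1.0 mg iron for $0.60 (total $1.80, still need 0.1 mg).
Take 0.2 servings of banana: +0.1 mg iron for $0.08 (total $1.88, still need 0.0 mg).
Filling from the cheapest source first is optimal under one linear minimum: $1.88.

$1.88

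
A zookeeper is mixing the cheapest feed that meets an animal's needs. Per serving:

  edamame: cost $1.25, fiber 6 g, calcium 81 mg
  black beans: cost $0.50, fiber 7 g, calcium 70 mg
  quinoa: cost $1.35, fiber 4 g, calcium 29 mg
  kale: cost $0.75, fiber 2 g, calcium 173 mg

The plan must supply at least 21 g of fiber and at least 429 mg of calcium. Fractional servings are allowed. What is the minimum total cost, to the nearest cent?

Minimising a linear cost over {fiber ≥ 21, calcium ≥ 429, servings ≥ 0} — the optimum is at a vertex, using one or two foods.
edamame only: max(21/6, 429/81) = 5.296 servings → $6.62.
black beans only: max(21/7, 429/70) = 6.129 servings → $3.06.
quinoa only: max(21/4, 429/29) = 14.79 servings → $19.97.
kale only: max(21/2, 429/173) = 10.5 servings → $7.88.
edamame + black beans with both targets exact would need a negative amount; discard.
edamame + quinoa with both targets exact would need a negative amount; discard.
edamame + kale with both tight: 3.168 servings and 0.9966 servings → $4.71.
black beans + quinoa with both targets exact would need a negative amount; discard.
black beans + kale with both tight: 2.591 servings and 1.431 servings → $2.37.
quinoa + kale with both tight: 4.377 servings and 1.746 servings → $7.22.
So the least-cost plan costs $2.37.

$2.37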